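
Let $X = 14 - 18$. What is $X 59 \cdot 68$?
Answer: $-16048$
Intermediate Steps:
$X = -4$ ($X = 14 - 18 = -4$)
$X 59 \cdot 68 = \left(-4\right) 59 \cdot 68 = \left(-236\right) 68 = -16048$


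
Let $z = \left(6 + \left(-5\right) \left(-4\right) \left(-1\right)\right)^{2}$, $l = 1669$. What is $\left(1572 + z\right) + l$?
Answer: $3437$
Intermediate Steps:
$z = 196$ ($z = \left(6 + 20 \left(-1\right)\right)^{2} = \left(6 - 20\right)^{2} = \left(-14\right)^{2} = 196$)
$\left(1572 + z\right) + l = \left(1572 + 196\right) + 1669 = 1768 + 1669 = 3437$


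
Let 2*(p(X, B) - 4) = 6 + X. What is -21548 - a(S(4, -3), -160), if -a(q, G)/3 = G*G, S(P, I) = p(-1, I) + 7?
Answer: 55252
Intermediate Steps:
p(X, B) = 7 + X/2 (p(X, B) = 4 + (6 + X)/2 = 4 + (3 + X/2) = 7 + X/2)
S(P, I) = 27/2 (S(P, I) = (7 + (½)*(-1)) + 7 = (7 - ½) + 7 = 13/2 + 7 = 27/2)
a(q, G) = -3*G² (a(q, G) = -3*G*G = -3*G²)
-21548 - a(S(4, -3), -160) = -21548 - (-3)*(-160)² = -21548 - (-3)*25600 = -21548 - 1*(-76800) = -21548 + 76800 = 55252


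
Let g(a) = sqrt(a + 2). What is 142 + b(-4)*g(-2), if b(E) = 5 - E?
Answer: 142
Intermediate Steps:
g(a) = sqrt(2 + a)
142 + b(-4)*g(-2) = 142 + (5 - 1*(-4))*sqrt(2 - 2) = 142 + (5 + 4)*sqrt(0) = 142 + 9*0 = 142 + 0 = 142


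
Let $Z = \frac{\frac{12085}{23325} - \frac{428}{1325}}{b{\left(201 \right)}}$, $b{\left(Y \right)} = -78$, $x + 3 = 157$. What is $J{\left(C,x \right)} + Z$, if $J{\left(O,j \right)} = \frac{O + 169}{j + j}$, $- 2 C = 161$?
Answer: $\frac{8459377427}{29699069400} \approx 0.28484$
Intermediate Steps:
$x = 154$ ($x = -3 + 157 = 154$)
$C = - \frac{161}{2}$ ($C = \left(- \frac{1}{2}\right) 161 = - \frac{161}{2} \approx -80.5$)
$J{\left(O,j \right)} = \frac{169 + O}{2 j}$
$Z = - \frac{241181}{96425550}$ ($Z = \frac{\frac{12085}{23325} - \frac{428}{1325}}{-78} = \left(12085 \cdot \frac{1}{23325} - \frac{428}{1325}\right) \left(- \frac{1}{78}\right) = \left(\frac{2417}{4665} - \frac{428}{1325}\right) \left(- \frac{1}{78}\right) = \frac{241181}{1236225} \left(- \frac{1}{78}\right) = - \frac{241181}{96425550} \approx -0.0025012$)
$J{\left(C,x \right)} + Z = \frac{169 - \frac{161}{2}}{2 \cdot 154} - \frac{241181}{96425550} = \frac{1}{2} \cdot \frac{1}{154} \cdot \frac{177}{2} - \frac{241181}{96425550} = \frac{177}{616} - \frac{241181}{96425550} = \frac{8459377427}{29699069400}$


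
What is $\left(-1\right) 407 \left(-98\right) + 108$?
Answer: $39994$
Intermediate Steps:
$\left(-1\right) 407 \left(-98\right) + 108 = \left(-407\right) \left(-98\right) + 108 = 39886 + 108 = 39994$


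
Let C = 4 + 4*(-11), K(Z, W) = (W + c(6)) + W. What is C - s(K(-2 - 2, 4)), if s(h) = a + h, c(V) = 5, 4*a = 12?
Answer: -56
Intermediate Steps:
a = 3 (a = (¼)*12 = 3)
K(Z, W) = 5 + 2*W (K(Z, W) = (W + 5) + W = (5 + W) + W = 5 + 2*W)
C = -40 (C = 4 - 44 = -40)
s(h) = 3 + h
C - s(K(-2 - 2, 4)) = -40 - (3 + (5 + 2*4)) = -40 - (3 + (5 + 8)) = -40 - (3 + 13) = -40 - 1*16 = -40 - 16 = -56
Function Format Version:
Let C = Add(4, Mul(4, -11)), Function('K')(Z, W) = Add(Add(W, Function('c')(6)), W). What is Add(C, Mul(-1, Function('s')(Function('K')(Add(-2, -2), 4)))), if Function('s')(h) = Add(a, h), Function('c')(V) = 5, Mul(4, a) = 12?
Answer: -56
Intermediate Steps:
a = 3 (a = Mul(Rational(1, 4), 12) = 3)
Function('K')(Z, W) = Add(5, Mul(2, W)) (Function('K')(Z, W) = Add(Add(W, 5), W) = Add(Add(5, W), W) = Add(5, Mul(2, W)))
C = -40 (C = Add(4, -44) = -40)
Function('s')(h) = Add(3, h)
Add(C, Mul(-1, Function('s')(Function('K')(Add(-2, -2), 4)))) = Add(-40, Mul(-1, Add(3, Add(5, Mul(2, 4))))) = Add(-40, Mul(-1, Add(3, Add(5, 8)))) = Add(-40, Mul(-1, Add(3, 13))) = Add(-40, Mul(-1, 16)) = Add(-40, -16) = -56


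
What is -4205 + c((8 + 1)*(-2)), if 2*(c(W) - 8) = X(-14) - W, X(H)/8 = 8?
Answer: -4156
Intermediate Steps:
X(H) = 64 (X(H) = 8*8 = 64)
c(W) = 40 - W/2 (c(W) = 8 + (64 - W)/2 = 8 + (32 - W/2) = 40 - W/2)
-4205 + c((8 + 1)*(-2)) = -4205 + (40 - (8 + 1)*(-2)/2) = -4205 + (40 - 9*(-2)/2) = -4205 + (40 - ½*(-18)) = -4205 + (40 + 9) = -4205 + 49 = -4156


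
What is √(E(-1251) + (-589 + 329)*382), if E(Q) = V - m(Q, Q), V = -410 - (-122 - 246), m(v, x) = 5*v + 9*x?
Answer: 2*I*√20462 ≈ 286.09*I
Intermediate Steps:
V = -42 (V = -410 - 1*(-368) = -410 + 368 = -42)
E(Q) = -42 - 14*Q (E(Q) = -42 - (5*Q + 9*Q) = -42 - 14*Q)
√(E(-1251) + (-589 + 329)*382) = √((-42 - 14*(-1251)) + (-589 + 329)*382) = √((-42 + 17514) - 260*382) = √(17472 - 99320) = √(-81848) = 2*I*√20462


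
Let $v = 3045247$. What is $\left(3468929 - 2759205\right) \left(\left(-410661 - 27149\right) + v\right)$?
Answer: $1850560617388$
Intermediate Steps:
$\left(3468929 - 2759205\right) \left(\left(-410661 - 27149\right) + v\right) = \left(3468929 - 2759205\right) \left(\left(-410661 - 27149\right) + 3045247\right) = 709724 \left(\left(-410661 - 27149\right) + 3045247\right) = 709724 \left(-437810 + 3045247\right) = 709724 \cdot 2607437 = 1850560617388$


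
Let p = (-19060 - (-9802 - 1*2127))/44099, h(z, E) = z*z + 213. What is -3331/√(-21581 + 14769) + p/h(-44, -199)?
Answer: -7131/94768751 + 3331*I*√1703/3406 ≈ -7.5246e-5 + 40.359*I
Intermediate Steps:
h(z, E) = 213 + z² (h(z, E) = z² + 213 = 213 + z²)
p = -7131/44099 (p = (-19060 - (-9802 - 2127))*(1/44099) = (-19060 - 1*(-11929))*(1/44099) = (-19060 + 11929)*(1/44099) = -7131*1/44099 = -7131/44099 ≈ -0.16170)
-3331/√(-21581 + 14769) + p/h(-44, -199) = -3331/√(-21581 + 14769) - 7131/(44099*(213 + (-44)²)) = -3331*(-I*√1703/3406) - 7131/(44099*(213 + 1936)) = -3331*(-I*√1703/3406) - 7131/44099/2149 = -(-3331)*I*√1703/3406 - 7131/44099*1/2149 = 3331*I*√1703/3406 - 7131/94768751 = -7131/94768751 + 3331*I*√1703/3406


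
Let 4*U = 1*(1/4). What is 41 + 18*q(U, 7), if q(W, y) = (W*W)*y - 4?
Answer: -3905/128 ≈ -30.508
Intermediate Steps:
U = 1/16 (U = (1*(1/4))/4 = (1*(1*(¼)))/4 = (1*(¼))/4 = (¼)*(¼) = 1/16 ≈ 0.062500)
q(W, y) = -4 + y*W² (q(W, y) = W²*y - 4 = y*W² - 4 = -4 + y*W²)
41 + 18*q(U, 7) = 41 + 18*(-4 + 7*(1/16)²) = 41 + 18*(-4 + 7*(1/256)) = 41 + 18*(-4 + 7/256) = 41 + 18*(-1017/256) = 41 - 9153/128 = -3905/128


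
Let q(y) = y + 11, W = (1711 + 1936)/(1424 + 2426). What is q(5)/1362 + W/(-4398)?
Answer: 2110711/183030100 ≈ 0.011532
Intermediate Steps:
W = 521/550 (W = 3647/3850 = 3647*(1/3850) = 521/550 ≈ 0.94727)
q(y) = 11 + y
q(5)/1362 + W/(-4398) = (11 + 5)/1362 + (521/550)/(-4398) = 16*(1/1362) + (521/550)*(-1/4398) = 8/681 - 521/2418900 = 2110711/183030100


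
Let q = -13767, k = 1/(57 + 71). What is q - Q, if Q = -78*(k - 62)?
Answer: -1190553/64 ≈ -18602.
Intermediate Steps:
k = 1/128 ≈ 0.0078125
Q = 309465/64 (Q = -78*(1/128 - 62) = -78*(-7935/128) = 309465/64 ≈ 4835.4)
q - Q = -13767 - 1*309465/64 = -13767 - 309465/64 = -1190553/64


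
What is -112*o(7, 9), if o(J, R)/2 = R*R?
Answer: -18144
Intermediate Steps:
o(J, R) = 2*R**2 (o(J, R) = 2*(R*R) = 2*R**2)
-112*o(7, 9) = -224*9**2 = -224*81 = -112*162 = -18144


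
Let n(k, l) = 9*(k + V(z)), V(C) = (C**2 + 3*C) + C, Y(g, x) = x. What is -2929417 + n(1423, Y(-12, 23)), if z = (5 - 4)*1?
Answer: -2916565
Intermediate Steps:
z = 1 (z = 1*1 = 1)
V(C) = C**2 + 4*C
n(k, l) = 45 + 9*k (n(k, l) = 9*(k + 1*(4 + 1)) = 9*(k + 1*5) = 9*(k + 5) = 9*(5 + k) = 45 + 9*k)
-2929417 + n(1423, Y(-12, 23)) = -2929417 + (45 + 9*1423) = -2929417 + (45 + 12807) = -2929417 + 12852 = -2916565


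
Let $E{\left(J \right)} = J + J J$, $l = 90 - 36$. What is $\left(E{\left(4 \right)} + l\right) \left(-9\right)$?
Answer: $-666$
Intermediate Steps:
$l = 54$ ($l = 90 - 36 = 54$)
$E{\left(J \right)} = J + J^{2}$
$\left(E{\left(4 \right)} + l\right) \left(-9\right) = \left(4 \left(1 + 4\right) + 54\right) \left(-9\right) = \left(4 \cdot 5 + 54\right) \left(-9\right) = \left(20 + 54\right) \left(-9\right) = 74 \left(-9\right) = -666$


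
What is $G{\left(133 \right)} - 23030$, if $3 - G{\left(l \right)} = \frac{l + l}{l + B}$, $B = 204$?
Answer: $- \frac{7760365}{337} \approx -23028.0$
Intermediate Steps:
$G{\left(l \right)} = 3 - \frac{2 l}{204 + l}$ ($G{\left(l \right)} = 3 - \frac{l + l}{l + 204} = 3 - \frac{2 l}{204 + l}$)
$G{\left(133 \right)} - 23030 = \frac{612 + 133}{204 + 133} - 23030 = \frac{1}{337} \cdot 745 - 23030 = \frac{745}{337} - 23030 = - \frac{7760365}{337}$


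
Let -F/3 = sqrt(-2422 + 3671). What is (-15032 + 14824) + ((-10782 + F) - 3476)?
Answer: -14466 - 3*sqrt(1249) ≈ -14572.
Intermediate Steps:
F = -3*sqrt(1249) (F = -3*sqrt(-2422 + 3671) = -3*sqrt(1249) ≈ -106.02)
(-15032 + 14824) + ((-10782 + F) - 3476) = (-15032 + 14824) + ((-10782 - 3*sqrt(1249)) - 3476) = -208 + (-14258 - 3*sqrt(1249)) = -14466 - 3*sqrt(1249)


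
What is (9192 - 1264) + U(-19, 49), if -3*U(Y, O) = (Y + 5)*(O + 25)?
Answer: 24820/3 ≈ 8273.3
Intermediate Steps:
U(Y, O) = -(5 + Y)*(25 + O)/3 (U(Y, O) = -(Y + 5)*(O + 25)/3 = -(5 + Y)*(25 + O)/3)
(9192 - 1264) + U(-19, 49) = (9192 - 1264) + (-125/3 - 25/3*(-19) - 5/3*49 - ⅓*49*(-19)) = 7928 + (-125/3 + 475/3 - 245/3 + 931/3) = 7928 + 1036/3 = 24820/3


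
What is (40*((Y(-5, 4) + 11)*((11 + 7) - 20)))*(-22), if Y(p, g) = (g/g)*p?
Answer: 10560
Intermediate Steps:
Y(p, g) = p (Y(p, g) = 1*p = p)
(40*((Y(-5, 4) + 11)*((11 + 7) - 20)))*(-22) = (40*((-5 + 11)*((11 + 7) - 20)))*(-22) = (40*(6*(18 - 20)))*(-22) = (40*(6*(-2)))*(-22) = (40*(-12))*(-22) = -480*(-22) = 10560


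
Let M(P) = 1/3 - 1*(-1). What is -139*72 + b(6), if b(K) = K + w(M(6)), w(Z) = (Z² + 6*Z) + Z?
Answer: -89918/9 ≈ -9990.9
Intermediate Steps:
M(P) = 4/3 (M(P) = ⅓ + 1 = 4/3)
w(Z) = Z² + 7*Z
b(K) = 100/9 + K (b(K) = K + 4*(7 + 4/3)/3 = K + (4/3)*(25/3) = K + 100/9 = 100/9 + K)
-139*72 + b(6) = -139*72 + (100/9 + 6) = -10008 + 154/9 = -89918/9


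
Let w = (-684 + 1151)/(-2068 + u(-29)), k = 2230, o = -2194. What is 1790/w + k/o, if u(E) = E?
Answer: -4118252815/512299 ≈ -8038.8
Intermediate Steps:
w = -467/2097 (w = (-684 + 1151)/(-2068 - 29) = 467/(-2097) = 467*(-1/2097) = -467/2097 ≈ -0.22270)
1790/w + k/o = 1790/(-467/2097) + 2230/(-2194) = 1790*(-2097/467) + 2230*(-1/2194) = -3753630/467 - 1115/1097 = -4118252815/512299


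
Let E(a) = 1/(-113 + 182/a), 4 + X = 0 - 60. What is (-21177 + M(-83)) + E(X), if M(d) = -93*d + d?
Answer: -50196519/3707 ≈ -13541.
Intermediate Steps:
X = -64 (X = -4 + (0 - 60) = -4 - 60 = -64)
M(d) = -92*d
(-21177 + M(-83)) + E(X) = (-21177 - 92*(-83)) - 1*(-64)/(-182 + 113*(-64)) = (-21177 + 7636) - 1*(-64)/(-182 - 7232) = -13541 - 1*(-64)/(-7414) = -13541 - 1*(-64)*(-1/7414) = -13541 - 32/3707 = -50196519/3707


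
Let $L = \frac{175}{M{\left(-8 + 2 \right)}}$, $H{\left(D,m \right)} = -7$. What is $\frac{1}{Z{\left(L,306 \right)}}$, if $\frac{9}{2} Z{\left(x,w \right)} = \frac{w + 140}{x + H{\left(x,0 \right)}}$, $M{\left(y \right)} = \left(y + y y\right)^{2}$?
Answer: $- \frac{245}{3568} \approx -0.068666$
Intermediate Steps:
$M{\left(y \right)} = \left(y + y^{2}\right)^{2}$
$L = \frac{7}{36}$ ($L = \frac{175}{\left(-8 + 2\right)^{2} \left(1 + \left(-8 + 2\right)\right)^{2}} = \frac{175}{\left(-6\right)^{2} \left(1 - 6\right)^{2}} = \frac{175}{36 \left(-5\right)^{2}} = \frac{175}{36 \cdot 25} = \frac{175}{900} = 175 \cdot \frac{1}{900} = \frac{7}{36} \approx 0.19444$)
$Z{\left(x,w \right)} = \frac{2 \left(140 + w\right)}{9 \left(-7 + x\right)}$ ($Z{\left(x,w \right)} = \frac{2 \frac{w + 140}{x - 7}}{9} = \frac{2 \frac{140 + w}{-7 + x}}{9} = \frac{2 \left(140 + w\right)}{9 \left(-7 + x\right)}$)
$\frac{1}{Z{\left(L,306 \right)}} = \frac{1}{\frac{2}{9} \frac{1}{-7 + \frac{7}{36}} \left(140 + 306\right)} = \frac{1}{\frac{2}{9} \frac{1}{- \frac{245}{36}} \cdot 446} = \frac{1}{\frac{2}{9} \left(- \frac{36}{245}\right) 446} = \frac{1}{- \frac{3568}{245}} = - \frac{245}{3568}$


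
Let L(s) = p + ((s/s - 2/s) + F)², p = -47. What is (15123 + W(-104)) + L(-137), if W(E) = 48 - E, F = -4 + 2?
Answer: 285832557/18769 ≈ 15229.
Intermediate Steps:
F = -2
L(s) = -47 + (-1 - 2/s)² (L(s) = -47 + ((s/s - 2/s) - 2)² = -47 + ((1 - 2/s) - 2)² = -47 + (-1 - 2/s)²)
(15123 + W(-104)) + L(-137) = (15123 + (48 - 1*(-104))) + (-47 + (2 - 137)²/(-137)²) = (15123 + (48 + 104)) + (-47 + (1/18769)*(-135)²) = (15123 + 152) + (-47 + (1/18769)*18225) = 15275 + (-47 + 18225/18769) = 15275 - 863918/18769 = 285832557/18769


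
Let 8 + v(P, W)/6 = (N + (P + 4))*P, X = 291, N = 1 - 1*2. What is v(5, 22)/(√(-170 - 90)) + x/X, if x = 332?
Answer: 332/291 - 96*I*√65/65 ≈ 1.1409 - 11.907*I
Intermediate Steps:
N = -1 (N = 1 - 2 = -1)
v(P, W) = -48 + 6*P*(3 + P) (v(P, W) = -48 + 6*((-1 + (P + 4))*P) = -48 + 6*((-1 + (4 + P))*P) = -48 + 6*((3 + P)*P) = -48 + 6*(P*(3 + P)) = -48 + 6*P*(3 + P))
v(5, 22)/(√(-170 - 90)) + x/X = (-48 + 6*5² + 18*5)/(√(-170 - 90)) + 332/291 = (-48 + 6*25 + 90)/(√(-260)) + 332*(1/291) = (-48 + 150 + 90)/((2*I*√65)) + 332/291 = 192*(-I*√65/130) + 332/291 = -96*I*√65/65 + 332/291 = 332/291 - 96*I*√65/65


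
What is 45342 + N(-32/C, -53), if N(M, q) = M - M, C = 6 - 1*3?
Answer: 45342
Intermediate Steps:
C = 3 (C = 6 - 3 = 3)
N(M, q) = 0
45342 + N(-32/C, -53) = 45342 + 0 = 45342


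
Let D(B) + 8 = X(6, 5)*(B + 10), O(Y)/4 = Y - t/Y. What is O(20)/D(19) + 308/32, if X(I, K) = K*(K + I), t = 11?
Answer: 614107/63480 ≈ 9.6740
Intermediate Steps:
X(I, K) = K*(I + K)
O(Y) = -44/Y + 4*Y (O(Y) = 4*(Y - 11/Y) = -44/Y + 4*Y)
D(B) = 542 + 55*B (D(B) = -8 + (5*(6 + 5))*(B + 10) = -8 + (5*11)*(10 + B) = -8 + 55*(10 + B) = -8 + (550 + 55*B) = 542 + 55*B)
O(20)/D(19) + 308/32 = (-44/20 + 4*20)/(542 + 55*19) + 308/32 = (-44*1/20 + 80)/(542 + 1045) + 308*(1/32) = (-11/5 + 80)/1587 + 77/8 = (389/5)*(1/1587) + 77/8 = 389/7935 + 77/8 = 614107/63480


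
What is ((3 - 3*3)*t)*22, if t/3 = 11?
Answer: -4356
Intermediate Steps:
t = 33 (t = 3*11 = 33)
((3 - 3*3)*t)*22 = ((3 - 3*3)*33)*22 = ((3 - 9)*33)*22 = -6*33*22 = -198*22 = -4356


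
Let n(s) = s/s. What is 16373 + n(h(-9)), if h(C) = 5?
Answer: 16374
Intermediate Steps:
n(s) = 1
16373 + n(h(-9)) = 16373 + 1 = 16374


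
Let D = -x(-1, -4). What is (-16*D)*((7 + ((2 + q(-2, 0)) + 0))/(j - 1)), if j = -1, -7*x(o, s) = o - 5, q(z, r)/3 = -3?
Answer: 0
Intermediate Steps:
q(z, r) = -9 (q(z, r) = 3*(-3) = -9)
x(o, s) = 5/7 - o/7 (x(o, s) = -(o - 5)/7 = -(-5 + o)/7 = 5/7 - o/7)
D = -6/7 (D = -(5/7 - ⅐*(-1)) = -(5/7 + ⅐) = -1*6/7 = -6/7 ≈ -0.85714)
(-16*D)*((7 + ((2 + q(-2, 0)) + 0))/(j - 1)) = (-16*(-6/7))*((7 + ((2 - 9) + 0))/(-1 - 1)) = 96*((7 + (-7 + 0))/(-2))/7 = 96*((7 - 7)*(-½))/7 = 96*(0*(-½))/7 = (96/7)*0 = 0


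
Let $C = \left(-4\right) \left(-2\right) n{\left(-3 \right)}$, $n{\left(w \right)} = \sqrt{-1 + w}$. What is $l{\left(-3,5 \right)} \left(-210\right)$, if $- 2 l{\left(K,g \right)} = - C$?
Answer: $- 1680 i \approx - 1680.0 i$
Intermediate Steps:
$C = 16 i$ ($C = \left(-4\right) \left(-2\right) \sqrt{-1 - 3} = 8 \sqrt{-4} = 8 \cdot 2 i = 16 i \approx 16.0 i$)
$l{\left(K,g \right)} = 8 i$ ($l{\left(K,g \right)} = - \frac{\left(-1\right) 16 i}{2} = - \frac{\left(-16\right) i}{2} = 8 i$)
$l{\left(-3,5 \right)} \left(-210\right) = 8 i \left(-210\right) = - 1680 i$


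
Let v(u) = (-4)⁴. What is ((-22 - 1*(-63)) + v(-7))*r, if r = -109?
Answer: -32373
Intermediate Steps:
v(u) = 256
((-22 - 1*(-63)) + v(-7))*r = ((-22 - 1*(-63)) + 256)*(-109) = ((-22 + 63) + 256)*(-109) = (41 + 256)*(-109) = 297*(-109) = -32373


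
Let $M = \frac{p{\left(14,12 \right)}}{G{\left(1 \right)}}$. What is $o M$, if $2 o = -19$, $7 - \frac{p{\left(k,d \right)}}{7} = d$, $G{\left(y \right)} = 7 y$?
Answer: $\frac{95}{2} \approx 47.5$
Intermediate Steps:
$p{\left(k,d \right)} = 49 - 7 d$
$o = - \frac{19}{2}$ ($o = \frac{1}{2} \left(-19\right) = - \frac{19}{2} \approx -9.5$)
$M = -5$ ($M = \frac{49 - 84}{7 \cdot 1} = \frac{49 - 84}{7} = \left(-35\right) \frac{1}{7} = -5$)
$o M = \left(- \frac{19}{2}\right) \left(-5\right) = \frac{95}{2}$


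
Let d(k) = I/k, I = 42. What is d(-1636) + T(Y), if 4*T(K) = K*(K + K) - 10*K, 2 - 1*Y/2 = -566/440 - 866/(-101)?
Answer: 8313401799731/100967457800 ≈ 82.337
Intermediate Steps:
Y = -117497/11110 (Y = 4 - 2*(-566/440 - 866/(-101)) = 4 - 2*(-566*1/440 - 866*(-1/101)) = 4 - 2*(-283/220 + 866/101) = 4 - 2*161937/22220 = 4 - 161937/11110 = -117497/11110 ≈ -10.576)
T(K) = K**2/2 - 5*K/2 (T(K) = (K*(K + K) - 10*K)/4 = (K*(2*K) - 10*K)/4 = (2*K**2 - 10*K)/4 = (-10*K + 2*K**2)/4 = K**2/2 - 5*K/2)
d(k) = 42/k
d(-1636) + T(Y) = 42/(-1636) + (1/2)*(-117497/11110)*(-5 - 117497/11110) = 42*(-1/1636) + (1/2)*(-117497/11110)*(-173047/11110) = -21/818 + 20332503359/246864200 = 8313401799731/100967457800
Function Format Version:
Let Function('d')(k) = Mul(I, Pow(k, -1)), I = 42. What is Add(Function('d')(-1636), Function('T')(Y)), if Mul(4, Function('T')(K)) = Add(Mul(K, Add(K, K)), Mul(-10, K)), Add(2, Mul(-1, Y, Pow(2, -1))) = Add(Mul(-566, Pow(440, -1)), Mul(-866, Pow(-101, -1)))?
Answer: Rational(8313401799731, 100967457800) ≈ 82.337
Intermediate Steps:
Y = Rational(-117497, 11110) (Y = Add(4, Mul(-2, Add(Mul(-566, Pow(440, -1)), Mul(-866, Pow(-101, -1))))) = Add(4, Mul(-2, Add(Mul(-566, Rational(1, 440)), Mul(-866, Rational(-1, 101))))) = Add(4, Mul(-2, Add(Rational(-283, 220), Rational(866, 101)))) = Add(4, Mul(-2, Rational(161937, 22220))) = Add(4, Rational(-161937, 11110)) = Rational(-117497, 11110) ≈ -10.576)
Function('T')(K) = Add(Mul(Rational(1, 2), Pow(K, 2)), Mul(Rational(-5, 2), K)) (Function('T')(K) = Mul(Rational(1, 4), Add(Mul(K, Add(K, K)), Mul(-10, K))) = Mul(Rational(1, 4), Add(Mul(K, Mul(2, K)), Mul(-10, K))) = Mul(Rational(1, 4), Add(Mul(2, Pow(K, 2)), Mul(-10, K))) = Mul(Rational(1, 4), Add(Mul(-10, K), Mul(2, Pow(K, 2)))) = Add(Mul(Rational(1, 2), Pow(K, 2)), Mul(Rational(-5, 2), K)))
Function('d')(k) = Mul(42, Pow(k, -1))
Add(Function('d')(-1636), Function('T')(Y)) = Add(Mul(42, Pow(-1636, -1)), Mul(Rational(1, 2), Rational(-117497, 11110), Add(-5, Rational(-117497, 11110)))) = Add(Mul(42, Rational(-1, 1636)), Mul(Rational(1, 2), Rational(-117497, 11110), Rational(-173047, 11110))) = Add(Rational(-21, 818), Rational(20332503359, 246864200)) = Rational(8313401799731, 100967457800)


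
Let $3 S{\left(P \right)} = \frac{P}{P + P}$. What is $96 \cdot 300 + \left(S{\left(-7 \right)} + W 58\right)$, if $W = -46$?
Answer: $\frac{156793}{6} \approx 26132.0$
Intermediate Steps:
$S{\left(P \right)} = \frac{1}{6}$ ($S{\left(P \right)} = \frac{\frac{1}{P + P} P}{3} = \frac{\frac{1}{2 P} P}{3} = \frac{1}{3} \cdot \frac{1}{2} = \frac{1}{6}$)
$96 \cdot 300 + \left(S{\left(-7 \right)} + W 58\right) = 96 \cdot 300 + \left(\frac{1}{6} - 2668\right) = 28800 + \left(\frac{1}{6} - 2668\right) = 28800 - \frac{16007}{6} = \frac{156793}{6}$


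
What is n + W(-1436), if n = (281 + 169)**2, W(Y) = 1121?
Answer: 203621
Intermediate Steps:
n = 202500 (n = 450**2 = 202500)
n + W(-1436) = 202500 + 1121 = 203621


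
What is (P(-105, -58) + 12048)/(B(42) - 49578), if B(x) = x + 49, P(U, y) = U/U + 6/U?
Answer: -421713/1732045 ≈ -0.24348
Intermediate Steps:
P(U, y) = 1 + 6/U
B(x) = 49 + x
(P(-105, -58) + 12048)/(B(42) - 49578) = ((6 - 105)/(-105) + 12048)/((49 + 42) - 49578) = (-1/105*(-99) + 12048)/(91 - 49578) = (33/35 + 12048)/(-49487) = (421713/35)*(-1/49487) = -421713/1732045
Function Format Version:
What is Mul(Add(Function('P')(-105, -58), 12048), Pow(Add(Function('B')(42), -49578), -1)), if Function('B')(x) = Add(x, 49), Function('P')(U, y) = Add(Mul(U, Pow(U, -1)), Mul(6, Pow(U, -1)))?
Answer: Rational(-421713, 1732045) ≈ -0.24348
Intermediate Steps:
Function('P')(U, y) = Add(1, Mul(6, Pow(U, -1)))
Function('B')(x) = Add(49, x)
Mul(Add(Function('P')(-105, -58), 12048), Pow(Add(Function('B')(42), -49578), -1)) = Mul(Add(Mul(Pow(-105, -1), Add(6, -105)), 12048), Pow(Add(Add(49, 42), -49578), -1)) = Mul(Add(Mul(Rational(-1, 105), -99), 12048), Pow(Add(91, -49578), -1)) = Mul(Add(Rational(33, 35), 12048), Pow(-49487, -1)) = Mul(Rational(421713, 35), Rational(-1, 49487)) = Rational(-421713, 1732045)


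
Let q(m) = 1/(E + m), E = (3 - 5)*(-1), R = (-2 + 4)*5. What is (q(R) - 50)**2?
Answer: 358801/144 ≈ 2491.7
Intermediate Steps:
R = 10 (R = 2*5 = 10)
E = 2 (E = -2*(-1) = 2)
q(m) = 1/(2 + m)
(q(R) - 50)**2 = (1/(2 + 10) - 50)**2 = (1/12 - 50)**2 = (-599/12)**2 = 358801/144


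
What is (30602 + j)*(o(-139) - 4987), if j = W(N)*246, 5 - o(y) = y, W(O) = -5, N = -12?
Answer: -142248596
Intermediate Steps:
o(y) = 5 - y
j = -1230 (j = -5*246 = -1230)
(30602 + j)*(o(-139) - 4987) = (30602 - 1230)*((5 - 1*(-139)) - 4987) = 29372*((5 + 139) - 4987) = 29372*(144 - 4987) = 29372*(-4843) = -142248596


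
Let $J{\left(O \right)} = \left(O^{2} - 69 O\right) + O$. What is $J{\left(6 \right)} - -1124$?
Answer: $752$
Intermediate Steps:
$J{\left(O \right)} = O^{2} - 68 O$
$J{\left(6 \right)} - -1124 = 6 \left(-68 + 6\right) - -1124 = 6 \left(-62\right) + 1124 = -372 + 1124 = 752$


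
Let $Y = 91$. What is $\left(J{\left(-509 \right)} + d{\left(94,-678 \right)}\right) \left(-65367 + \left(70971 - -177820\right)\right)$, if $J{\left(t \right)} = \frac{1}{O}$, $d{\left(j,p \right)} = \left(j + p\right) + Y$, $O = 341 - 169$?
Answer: $- \frac{3888359520}{43} \approx -9.0427 \cdot 10^{7}$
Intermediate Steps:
$O = 172$
$d{\left(j,p \right)} = 91 + j + p$ ($d{\left(j,p \right)} = \left(j + p\right) + 91 = 91 + j + p$)
$J{\left(t \right)} = \frac{1}{172}$
$\left(J{\left(-509 \right)} + d{\left(94,-678 \right)}\right) \left(-65367 + \left(70971 - -177820\right)\right) = \left(\frac{1}{172} + \left(91 + 94 - 678\right)\right) \left(-65367 + \left(70971 - -177820\right)\right) = \left(\frac{1}{172} - 493\right) \left(-65367 + \left(70971 + 177820\right)\right) = - \frac{84795 \left(-65367 + 248791\right)}{172} = \left(- \frac{84795}{172}\right) 183424 = - \frac{3888359520}{43}$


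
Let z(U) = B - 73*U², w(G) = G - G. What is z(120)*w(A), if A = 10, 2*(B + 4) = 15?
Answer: 0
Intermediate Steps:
B = 7/2 (B = -4 + (½)*15 = -4 + 15/2 = 7/2 ≈ 3.5000)
w(G) = 0
z(U) = 7/2 - 73*U²
z(120)*w(A) = (7/2 - 73*120²)*0 = (7/2 - 73*14400)*0 = (7/2 - 1051200)*0 = -2102393/2*0 = 0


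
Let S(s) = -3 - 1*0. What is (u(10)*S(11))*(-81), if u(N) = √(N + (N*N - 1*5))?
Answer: 243*√105 ≈ 2490.0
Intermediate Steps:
u(N) = √(-5 + N + N²) (u(N) = √(N + (N² - 5)) = √(N + (-5 + N²)) = √(-5 + N + N²))
S(s) = -3 (S(s) = -3 + 0 = -3)
(u(10)*S(11))*(-81) = (√(-5 + 10 + 10²)*(-3))*(-81) = (√(-5 + 10 + 100)*(-3))*(-81) = (√105*(-3))*(-81) = -3*√105*(-81) = 243*√105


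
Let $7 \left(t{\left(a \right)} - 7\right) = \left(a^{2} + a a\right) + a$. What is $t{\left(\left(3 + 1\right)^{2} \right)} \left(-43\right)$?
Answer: $- \frac{24811}{7} \approx -3544.4$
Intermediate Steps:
$t{\left(a \right)} = 7 + \frac{a}{7} + \frac{2 a^{2}}{7}$ ($t{\left(a \right)} = 7 + \frac{\left(a^{2} + a a\right) + a}{7} = 7 + \frac{\left(a^{2} + a^{2}\right) + a}{7} = 7 + \frac{2 a^{2} + a}{7} = 7 + \frac{a + 2 a^{2}}{7} = 7 + \left(\frac{a}{7} + \frac{2 a^{2}}{7}\right) = 7 + \frac{a}{7} + \frac{2 a^{2}}{7}$)
$t{\left(\left(3 + 1\right)^{2} \right)} \left(-43\right) = \left(7 + \frac{\left(3 + 1\right)^{2}}{7} + \frac{2 \left(\left(3 + 1\right)^{2}\right)^{2}}{7}\right) \left(-43\right) = \left(7 + \frac{4^{2}}{7} + \frac{2 \left(4^{2}\right)^{2}}{7}\right) \left(-43\right) = \left(7 + \frac{1}{7} \cdot 16 + \frac{2 \cdot 16^{2}}{7}\right) \left(-43\right) = \left(7 + \frac{16}{7} + \frac{2}{7} \cdot 256\right) \left(-43\right) = \left(7 + \frac{16}{7} + \frac{512}{7}\right) \left(-43\right) = \frac{577}{7} \left(-43\right) = - \frac{24811}{7}$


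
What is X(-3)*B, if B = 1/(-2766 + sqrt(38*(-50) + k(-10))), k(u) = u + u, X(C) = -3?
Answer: 1383/1275446 + 2*I*sqrt(30)/637723 ≈ 0.0010843 + 1.7177e-5*I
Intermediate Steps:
k(u) = 2*u
B = 1/(-2766 + 8*I*sqrt(30)) (B = 1/(-2766 + sqrt(38*(-50) + 2*(-10))) = 1/(-2766 + sqrt(-1900 - 20)) = 1/(-2766 + sqrt(-1920)) = 1/(-2766 + 8*I*sqrt(30)) ≈ -0.00036144 - 5.726e-6*I)
X(-3)*B = -3*(-461/1275446 - 2*I*sqrt(30)/1913169) = 1383/1275446 + 2*I*sqrt(30)/637723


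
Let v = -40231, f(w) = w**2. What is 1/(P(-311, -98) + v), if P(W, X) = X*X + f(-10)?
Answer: -1/30527 ≈ -3.2758e-5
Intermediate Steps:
P(W, X) = 100 + X**2 (P(W, X) = X*X + (-10)**2 = X**2 + 100 = 100 + X**2)
1/(P(-311, -98) + v) = 1/((100 + (-98)**2) - 40231) = 1/((100 + 9604) - 40231) = 1/(9704 - 40231) = 1/(-30527) = -1/30527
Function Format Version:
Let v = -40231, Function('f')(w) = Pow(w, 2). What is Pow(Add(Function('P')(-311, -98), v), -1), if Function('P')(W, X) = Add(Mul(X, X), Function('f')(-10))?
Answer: Rational(-1, 30527) ≈ -3.2758e-5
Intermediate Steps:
Function('P')(W, X) = Add(100, Pow(X, 2)) (Function('P')(W, X) = Add(Mul(X, X), Pow(-10, 2)) = Add(Pow(X, 2), 100) = Add(100, Pow(X, 2)))
Pow(Add(Function('P')(-311, -98), v), -1) = Pow(Add(Add(100, Pow(-98, 2)), -40231), -1) = Pow(Add(Add(100, 9604), -40231), -1) = Pow(Add(9704, -40231), -1) = Pow(-30527, -1) = Rational(-1, 30527)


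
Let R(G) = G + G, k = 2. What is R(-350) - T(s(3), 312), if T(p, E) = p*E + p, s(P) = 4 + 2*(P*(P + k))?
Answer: -11342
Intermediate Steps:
R(G) = 2*G
s(P) = 4 + 2*P*(2 + P) (s(P) = 4 + 2*(P*(P + 2)) = 4 + 2*(P*(2 + P)) = 4 + 2*P*(2 + P))
T(p, E) = p + E*p (T(p, E) = E*p + p = p + E*p)
R(-350) - T(s(3), 312) = 2*(-350) - (4 + 2*3² + 4*3)*(1 + 312) = -700 - (4 + 2*9 + 12)*313 = -700 - (4 + 18 + 12)*313 = -700 - 34*313 = -700 - 1*10642 = -700 - 10642 = -11342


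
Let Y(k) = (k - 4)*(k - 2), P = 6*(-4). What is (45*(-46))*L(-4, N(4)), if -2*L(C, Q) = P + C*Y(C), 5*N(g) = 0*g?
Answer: -223560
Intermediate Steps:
P = -24
Y(k) = (-4 + k)*(-2 + k)
N(g) = 0 (N(g) = (0*g)/5 = (⅕)*0 = 0)
L(C, Q) = 12 - C*(8 + C² - 6*C)/2 (L(C, Q) = -(-24 + C*(8 + C² - 6*C))/2 = 12 - C*(8 + C² - 6*C)/2)
(45*(-46))*L(-4, N(4)) = (45*(-46))*(12 - ½*(-4)*(8 + (-4)² - 6*(-4))) = -2070*(12 - ½*(-4)*(8 + 16 + 24)) = -2070*(12 - ½*(-4)*48) = -2070*(12 + 96) = -2070*108 = -223560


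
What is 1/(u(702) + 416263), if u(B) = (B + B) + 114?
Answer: 1/417781 ≈ 2.3936e-6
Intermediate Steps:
u(B) = 114 + 2*B (u(B) = 2*B + 114 = 114 + 2*B)
1/(u(702) + 416263) = 1/((114 + 2*702) + 416263) = 1/((114 + 1404) + 416263) = 1/(1518 + 416263) = 1/417781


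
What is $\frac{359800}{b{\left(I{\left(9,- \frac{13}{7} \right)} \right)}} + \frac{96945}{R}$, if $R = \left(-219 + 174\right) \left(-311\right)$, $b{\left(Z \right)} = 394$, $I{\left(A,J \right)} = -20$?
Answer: $\frac{169119911}{183801} \approx 920.13$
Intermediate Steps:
$R = 13995$ ($R = \left(-45\right) \left(-311\right) = 13995$)
$\frac{359800}{b{\left(I{\left(9,- \frac{13}{7} \right)} \right)}} + \frac{96945}{R} = \frac{359800}{394} + \frac{96945}{13995} = 359800 \cdot \frac{1}{394} + 96945 \cdot \frac{1}{13995} = \frac{179900}{197} + \frac{6463}{933} = \frac{169119911}{183801}$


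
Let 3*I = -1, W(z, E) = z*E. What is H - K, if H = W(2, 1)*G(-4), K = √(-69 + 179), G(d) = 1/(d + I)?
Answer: -6/13 - √110 ≈ -10.950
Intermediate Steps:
W(z, E) = E*z
I = -⅓ (I = (⅓)*(-1) = -⅓ ≈ -0.33333)
G(d) = 1/(-⅓ + d) (G(d) = 1/(d - ⅓) = 1/(-⅓ + d))
K = √110 ≈ 10.488
H = -6/13 (H = (1*2)*(3/(-1 + 3*(-4))) = 2*(3/(-1 - 12)) = 2*(3/(-13)) = 2*(3*(-1/13)) = 2*(-3/13) = -6/13 ≈ -0.46154)
H - K = -6/13 - √110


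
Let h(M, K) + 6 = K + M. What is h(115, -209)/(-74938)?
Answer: 50/37469 ≈ 0.0013344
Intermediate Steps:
h(M, K) = -6 + K + M (h(M, K) = -6 + (K + M) = -6 + K + M)
h(115, -209)/(-74938) = (-6 - 209 + 115)/(-74938) = -100*(-1/74938) = 50/37469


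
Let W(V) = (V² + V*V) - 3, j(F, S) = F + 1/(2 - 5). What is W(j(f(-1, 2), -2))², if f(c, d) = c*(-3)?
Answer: 10201/81 ≈ 125.94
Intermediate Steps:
f(c, d) = -3*c
j(F, S) = -⅓ + F (j(F, S) = F + 1/(-3) = F - ⅓ = -⅓ + F)
W(V) = -3 + 2*V² (W(V) = (V² + V²) - 3 = 2*V² - 3 = -3 + 2*V²)
W(j(f(-1, 2), -2))² = (-3 + 2*(-⅓ - 3*(-1))²)² = (-3 + 2*(-⅓ + 3)²)² = (-3 + 2*(8/3)²)² = (-3 + 2*(64/9))² = (-3 + 128/9)² = (101/9)² = 10201/81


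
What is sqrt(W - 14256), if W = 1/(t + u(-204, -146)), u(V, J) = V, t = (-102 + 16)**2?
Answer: I*sqrt(184347413498)/3596 ≈ 119.4*I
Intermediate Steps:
t = 7396 (t = (-86)**2 = 7396)
W = 1/7192 (W = 1/(7396 - 204) = 1/7192 ≈ 0.00013904)
sqrt(W - 14256) = sqrt(1/7192 - 14256) = sqrt(-102529151/7192) = I*sqrt(184347413498)/3596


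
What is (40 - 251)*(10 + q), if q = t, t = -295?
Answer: 60135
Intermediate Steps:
q = -295
(40 - 251)*(10 + q) = (40 - 251)*(10 - 295) = -211*(-285) = 60135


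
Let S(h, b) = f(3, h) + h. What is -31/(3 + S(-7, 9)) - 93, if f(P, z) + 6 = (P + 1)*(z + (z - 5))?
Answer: -7967/86 ≈ -92.640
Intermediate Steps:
f(P, z) = -6 + (1 + P)*(-5 + 2*z) (f(P, z) = -6 + (P + 1)*(z + (z - 5)) = -6 + (1 + P)*(z + (-5 + z)) = -6 + (1 + P)*(-5 + 2*z))
S(h, b) = -26 + 9*h (S(h, b) = (-11 - 5*3 + 2*h + 2*3*h) + h = (-11 - 15 + 2*h + 6*h) + h = (-26 + 8*h) + h = -26 + 9*h)
-31/(3 + S(-7, 9)) - 93 = -31/(3 + (-26 + 9*(-7))) - 93 = -31/(3 + (-26 - 63)) - 93 = -31/(3 - 89) - 93 = -31/(-86) - 93 = -31*(-1/86) - 93 = 31/86 - 93 = -7967/86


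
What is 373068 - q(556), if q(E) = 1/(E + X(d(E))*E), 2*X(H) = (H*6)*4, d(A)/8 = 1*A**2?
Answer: 6155787527287055/16500443692 ≈ 3.7307e+5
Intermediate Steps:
d(A) = 8*A**2 (d(A) = 8*(1*A**2) = 8*A**2)
X(H) = 12*H (X(H) = ((H*6)*4)/2 = ((6*H)*4)/2 = (24*H)/2 = 12*H)
q(E) = 1/(E + 96*E**3) (q(E) = 1/(E + (12*(8*E**2))*E) = 1/(E + (96*E**2)*E) = 1/(E + 96*E**3))
373068 - q(556) = 373068 - 1/(556 + 96*556**3) = 373068 - 1/(556 + 96*171879616) = 373068 - 1/(556 + 16500443136) = 373068 - 1/16500443692 = 6155787527287055/16500443692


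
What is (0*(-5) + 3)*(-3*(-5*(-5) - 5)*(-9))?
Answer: 1620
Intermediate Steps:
(0*(-5) + 3)*(-3*(-5*(-5) - 5)*(-9)) = (0 + 3)*(-3*(25 - 5)*(-9)) = 3*(-3*20*(-9)) = 3*(-60*(-9)) = 3*540 = 1620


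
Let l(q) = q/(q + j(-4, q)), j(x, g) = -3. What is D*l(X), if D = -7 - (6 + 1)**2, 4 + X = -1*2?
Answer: -112/3 ≈ -37.333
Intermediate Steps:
X = -6 (X = -4 - 1*2 = -4 - 2 = -6)
D = -56 (D = -7 - 1*7**2 = -7 - 1*49 = -7 - 49 = -56)
l(q) = q/(-3 + q) (l(q) = q/(q - 3) = q/(-3 + q))
D*l(X) = -(-336)/(-3 - 6) = -(-336)/(-9) = -(-336)*(-1)/9 = -56*2/3 = -112/3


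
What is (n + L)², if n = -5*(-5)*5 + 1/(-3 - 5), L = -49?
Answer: 368449/64 ≈ 5757.0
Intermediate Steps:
n = 999/8 (n = 25*5 + 1/(-8) = 125 - ⅛ = 999/8 ≈ 124.88)
(n + L)² = (999/8 - 49)² = (607/8)² = 368449/64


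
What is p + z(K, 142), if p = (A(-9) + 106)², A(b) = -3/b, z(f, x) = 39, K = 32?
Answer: 102112/9 ≈ 11346.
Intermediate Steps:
p = 101761/9 (p = (-3/(-9) + 106)² = (-3*(-⅑) + 106)² = (⅓ + 106)² = (319/3)² = 101761/9 ≈ 11307.)
p + z(K, 142) = 101761/9 + 39 = 102112/9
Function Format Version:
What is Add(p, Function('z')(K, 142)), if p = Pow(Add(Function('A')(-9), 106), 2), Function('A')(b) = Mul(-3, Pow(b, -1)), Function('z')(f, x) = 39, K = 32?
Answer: Rational(102112, 9) ≈ 11346.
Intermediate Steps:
p = Rational(101761, 9) (p = Pow(Add(Mul(-3, Pow(-9, -1)), 106), 2) = Pow(Add(Mul(-3, Rational(-1, 9)), 106), 2) = Pow(Add(Rational(1, 3), 106), 2) = Pow(Rational(319, 3), 2) = Rational(101761, 9) ≈ 11307.)
Add(p, Function('z')(K, 142)) = Add(Rational(101761, 9), 39) = Rational(102112, 9)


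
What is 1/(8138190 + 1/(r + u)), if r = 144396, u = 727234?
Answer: 871630/7093490549701 ≈ 1.2288e-7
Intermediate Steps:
1/(8138190 + 1/(r + u)) = 1/(8138190 + 1/(144396 + 727234)) = 1/(8138190 + 1/871630) = 1/(7093490549701/871630) = 871630/7093490549701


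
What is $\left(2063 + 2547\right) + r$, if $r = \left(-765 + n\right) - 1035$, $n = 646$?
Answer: $3456$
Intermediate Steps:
$r = -1154$ ($r = \left(-765 + 646\right) - 1035 = -119 - 1035 = -1154$)
$\left(2063 + 2547\right) + r = \left(2063 + 2547\right) - 1154 = 4610 - 1154 = 3456$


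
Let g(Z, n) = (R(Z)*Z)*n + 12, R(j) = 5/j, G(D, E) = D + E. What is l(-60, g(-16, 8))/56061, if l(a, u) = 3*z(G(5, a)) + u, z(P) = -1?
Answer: 49/56061 ≈ 0.00087405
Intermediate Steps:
g(Z, n) = 12 + 5*n (g(Z, n) = ((5/Z)*Z)*n + 12 = 5*n + 12 = 12 + 5*n)
l(a, u) = -3 + u (l(a, u) = 3*(-1) + u = -3 + u)
l(-60, g(-16, 8))/56061 = (-3 + (12 + 5*8))/56061 = (-3 + (12 + 40))*(1/56061) = (-3 + 52)*(1/56061) = 49*(1/56061) = 49/56061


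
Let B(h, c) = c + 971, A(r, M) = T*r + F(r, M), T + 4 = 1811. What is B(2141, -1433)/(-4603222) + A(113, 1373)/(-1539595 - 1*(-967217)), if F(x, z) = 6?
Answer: -469849842049/1317391500958 ≈ -0.35665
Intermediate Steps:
T = 1807 (T = -4 + 1811 = 1807)
A(r, M) = 6 + 1807*r (A(r, M) = 1807*r + 6 = 6 + 1807*r)
B(h, c) = 971 + c
B(2141, -1433)/(-4603222) + A(113, 1373)/(-1539595 - 1*(-967217)) = (971 - 1433)/(-4603222) + (6 + 1807*113)/(-1539595 - 1*(-967217)) = -462*(-1/4603222) + (6 + 204191)/(-1539595 + 967217) = 231/2301611 + 204197/(-572378) = 231/2301611 + 204197*(-1/572378) = 231/2301611 - 204197/572378 = -469849842049/1317391500958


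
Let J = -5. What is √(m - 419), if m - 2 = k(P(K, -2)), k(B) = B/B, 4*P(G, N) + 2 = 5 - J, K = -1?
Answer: 4*I*√26 ≈ 20.396*I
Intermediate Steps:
P(G, N) = 2 (P(G, N) = -½ + (5 - 1*(-5))/4 = -½ + (5 + 5)/4 = -½ + (¼)*10 = -½ + 5/2 = 2)
k(B) = 1
m = 3 (m = 2 + 1 = 3)
√(m - 419) = √(3 - 419) = √(-416) = 4*I*√26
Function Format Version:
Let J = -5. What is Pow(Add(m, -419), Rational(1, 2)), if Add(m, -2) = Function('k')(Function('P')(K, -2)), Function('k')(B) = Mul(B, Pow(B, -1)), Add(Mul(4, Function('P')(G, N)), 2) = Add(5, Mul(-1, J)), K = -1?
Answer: Mul(4, I, Pow(26, Rational(1, 2))) ≈ Mul(20.396, I)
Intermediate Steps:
Function('P')(G, N) = 2 (Function('P')(G, N) = Add(Rational(-1, 2), Mul(Rational(1, 4), Add(5, Mul(-1, -5)))) = Add(Rational(-1, 2), Mul(Rational(1, 4), Add(5, 5))) = Add(Rational(-1, 2), Mul(Rational(1, 4), 10)) = Add(Rational(-1, 2), Rational(5, 2)) = 2)
Function('k')(B) = 1
m = 3 (m = Add(2, 1) = 3)
Pow(Add(m, -419), Rational(1, 2)) = Pow(Add(3, -419), Rational(1, 2)) = Pow(-416, Rational(1, 2)) = Mul(4, I, Pow(26, Rational(1, 2)))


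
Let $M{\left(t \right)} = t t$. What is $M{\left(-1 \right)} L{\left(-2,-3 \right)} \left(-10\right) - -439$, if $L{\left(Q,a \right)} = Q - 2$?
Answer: $479$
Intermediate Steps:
$L{\left(Q,a \right)} = -2 + Q$ ($L{\left(Q,a \right)} = Q - 2 = -2 + Q$)
$M{\left(t \right)} = t^{2}$
$M{\left(-1 \right)} L{\left(-2,-3 \right)} \left(-10\right) - -439 = \left(-1\right)^{2} \left(-2 - 2\right) \left(-10\right) - -439 = 1 \left(-4\right) \left(-10\right) + 439 = \left(-4\right) \left(-10\right) + 439 = 40 + 439 = 479$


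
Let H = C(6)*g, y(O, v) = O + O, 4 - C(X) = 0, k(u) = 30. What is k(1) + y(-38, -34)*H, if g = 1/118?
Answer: 1618/59 ≈ 27.424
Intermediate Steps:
C(X) = 4 (C(X) = 4 - 1*0 = 4 + 0 = 4)
y(O, v) = 2*O
g = 1/118 ≈ 0.0084746
H = 2/59 (H = 4*(1/118) = 2/59 ≈ 0.033898)
k(1) + y(-38, -34)*H = 30 + (2*(-38))*(2/59) = 30 - 76*2/59 = 30 - 152/59 = 1618/59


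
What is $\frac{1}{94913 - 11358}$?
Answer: $\frac{1}{83555} \approx 1.1968 \cdot 10^{-5}$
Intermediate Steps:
$\frac{1}{94913 - 11358} = \frac{1}{83555}$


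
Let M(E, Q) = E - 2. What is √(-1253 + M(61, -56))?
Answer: I*√1194 ≈ 34.554*I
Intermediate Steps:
M(E, Q) = -2 + E
√(-1253 + M(61, -56)) = √(-1253 + (-2 + 61)) = √(-1253 + 59) = √(-1194) = I*√1194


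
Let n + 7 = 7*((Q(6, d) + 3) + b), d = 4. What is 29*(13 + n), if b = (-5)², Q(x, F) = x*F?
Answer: 10730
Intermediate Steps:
Q(x, F) = F*x
b = 25
n = 357 (n = -7 + 7*((4*6 + 3) + 25) = -7 + 7*((24 + 3) + 25) = -7 + 7*(27 + 25) = -7 + 7*52 = -7 + 364 = 357)
29*(13 + n) = 29*(13 + 357) = 29*370 = 10730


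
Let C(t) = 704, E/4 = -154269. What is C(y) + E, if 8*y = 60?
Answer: -616372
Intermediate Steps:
E = -617076 (E = 4*(-154269) = -617076)
y = 15/2 (y = (⅛)*60 = 15/2 ≈ 7.5000)
C(y) + E = 704 - 617076 = -616372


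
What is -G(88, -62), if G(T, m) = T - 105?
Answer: 17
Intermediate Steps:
G(T, m) = -105 + T
-G(88, -62) = -(-105 + 88) = -1*(-17) = 17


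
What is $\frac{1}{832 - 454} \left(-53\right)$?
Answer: $- \frac{53}{378} \approx -0.14021$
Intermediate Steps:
$\frac{1}{832 - 454} \left(-53\right) = \frac{1}{378} \left(-53\right) = - \frac{53}{378}$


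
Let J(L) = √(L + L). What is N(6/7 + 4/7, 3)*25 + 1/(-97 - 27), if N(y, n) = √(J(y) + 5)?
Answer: -1/124 + 25*√(245 + 14*√35)/7 ≈ 64.656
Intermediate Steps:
J(L) = √2*√L (J(L) = √(2*L) = √2*√L)
N(y, n) = √(5 + √2*√y) (N(y, n) = √(√2*√y + 5) = √(5 + √2*√y))
N(6/7 + 4/7, 3)*25 + 1/(-97 - 27) = √(5 + √2*√(6/7 + 4/7))*25 + 1/(-97 - 27) = √(5 + √2*√(6*(⅐) + 4*(⅐)))*25 + 1/(-124) = √(5 + √2*√(6/7 + 4/7))*25 - 1/124 = √(5 + √2*√(10/7))*25 - 1/124 = √(5 + √2*(√70/7))*25 - 1/124 = √(5 + 2*√35/7)*25 - 1/124 = 25*√(5 + 2*√35/7) - 1/124 = -1/124 + 25*√(5 + 2*√35/7)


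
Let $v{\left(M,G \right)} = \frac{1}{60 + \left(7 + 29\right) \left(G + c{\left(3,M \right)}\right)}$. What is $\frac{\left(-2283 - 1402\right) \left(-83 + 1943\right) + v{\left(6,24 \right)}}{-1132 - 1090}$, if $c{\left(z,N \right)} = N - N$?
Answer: $\frac{6333188399}{2053128} \approx 3084.7$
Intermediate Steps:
$c{\left(z,N \right)} = 0$
$v{\left(M,G \right)} = \frac{1}{60 + 36 G}$ ($v{\left(M,G \right)} = \frac{1}{60 + \left(7 + 29\right) \left(G + 0\right)} = \frac{1}{60 + 36 G}$)
$\frac{\left(-2283 - 1402\right) \left(-83 + 1943\right) + v{\left(6,24 \right)}}{-1132 - 1090} = \frac{\left(-2283 - 1402\right) \left(-83 + 1943\right) + \frac{1}{12 \left(5 + 3 \cdot 24\right)}}{-1132 - 1090} = \frac{\left(-3685\right) 1860 + \frac{1}{12 \left(5 + 72\right)}}{-2222} = \left(-6854100 + \frac{1}{12 \cdot 77}\right) \left(- \frac{1}{2222}\right) = \left(-6854100 + \frac{1}{12} \cdot \frac{1}{77}\right) \left(- \frac{1}{2222}\right) = \left(-6854100 + \frac{1}{924}\right) \left(- \frac{1}{2222}\right) = \left(- \frac{6333188399}{924}\right) \left(- \frac{1}{2222}\right) = \frac{6333188399}{2053128}$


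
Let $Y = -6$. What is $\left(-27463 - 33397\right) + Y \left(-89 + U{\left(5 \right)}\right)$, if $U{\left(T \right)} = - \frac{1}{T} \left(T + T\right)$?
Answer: $-60314$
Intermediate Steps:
$U{\left(T \right)} = -2$ ($U{\left(T \right)} = - \frac{1}{T} 2 T = -2$)
$\left(-27463 - 33397\right) + Y \left(-89 + U{\left(5 \right)}\right) = \left(-27463 - 33397\right) - 6 \left(-89 - 2\right) = -60860 - -546 = -60860 + 546 = -60314$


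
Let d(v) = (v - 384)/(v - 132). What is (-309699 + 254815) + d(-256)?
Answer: -5323588/97 ≈ -54882.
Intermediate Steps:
d(v) = (-384 + v)/(-132 + v)
(-309699 + 254815) + d(-256) = (-309699 + 254815) + (-384 - 256)/(-132 - 256) = -54884 - 640/(-388) = -54884 - 1/388*(-640) = -54884 + 160/97 = -5323588/97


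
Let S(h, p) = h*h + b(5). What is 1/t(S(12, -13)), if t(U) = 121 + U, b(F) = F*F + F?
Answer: 1/295 ≈ 0.0033898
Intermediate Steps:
b(F) = F + F² (b(F) = F² + F = F + F²)
S(h, p) = 30 + h² (S(h, p) = h*h + 5*(1 + 5) = h² + 5*6 = h² + 30 = 30 + h²)
1/t(S(12, -13)) = 1/(121 + (30 + 12²)) = 1/(121 + (30 + 144)) = 1/(121 + 174) = 1/295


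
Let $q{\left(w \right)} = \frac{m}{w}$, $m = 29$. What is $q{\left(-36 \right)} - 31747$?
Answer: $- \frac{1142921}{36} \approx -31748.0$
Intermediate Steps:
$q{\left(w \right)} = \frac{29}{w}$
$q{\left(-36 \right)} - 31747 = \frac{29}{-36} - 31747 = 29 \left(- \frac{1}{36}\right) - 31747 = - \frac{29}{36} - 31747 = - \frac{1142921}{36}$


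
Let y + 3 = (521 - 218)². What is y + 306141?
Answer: 397947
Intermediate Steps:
y = 91806 (y = -3 + (521 - 218)² = -3 + 303² = -3 + 91809 = 91806)
y + 306141 = 91806 + 306141 = 397947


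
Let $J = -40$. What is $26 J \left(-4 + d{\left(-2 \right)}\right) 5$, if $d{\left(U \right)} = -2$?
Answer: $31200$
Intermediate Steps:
$26 J \left(-4 + d{\left(-2 \right)}\right) 5 = 26 \left(-40\right) \left(-4 - 2\right) 5 = - 1040 \left(\left(-6\right) 5\right) = \left(-1040\right) \left(-30\right) = 31200$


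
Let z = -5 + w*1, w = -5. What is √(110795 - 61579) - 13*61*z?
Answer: 7930 + 8*√769 ≈ 8151.8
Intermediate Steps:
z = -10 (z = -5 - 5*1 = -5 - 5 = -10)
√(110795 - 61579) - 13*61*z = √(110795 - 61579) - 13*61*(-10) = √49216 - 793*(-10) = 8*√769 - 1*(-7930) = 8*√769 + 7930 = 7930 + 8*√769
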